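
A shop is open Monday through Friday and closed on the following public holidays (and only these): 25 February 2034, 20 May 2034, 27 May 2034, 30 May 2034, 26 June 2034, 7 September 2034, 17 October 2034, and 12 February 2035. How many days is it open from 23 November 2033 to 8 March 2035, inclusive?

332

23 November 2033 is a Wednesday.
That's 471 days from start to end, counting both.
471 = 7 × 67 + 2, so there are 67 full weeks plus 2 extra days.
Each full week contributes 5 weekdays (Mon–Fri): 67 × 5 = 335.
The 2 extra days are Wed, Thu — 2 of them qualify.
Total: 335 + 2 = 337.
Holidays: 25 February 2034 (Sat); 20 May 2034 (Sat); 27 May 2034 (Sat); 30 May 2034 (Tue); 26 June 2034 (Mon); 7 September 2034 (Thu); 17 October 2034 (Tue); 12 February 2035 (Mon).
5 of the 8 holidays fall on weekdays; the rest are weekends and were already excluded.
Business days: 337 − 5 = 332.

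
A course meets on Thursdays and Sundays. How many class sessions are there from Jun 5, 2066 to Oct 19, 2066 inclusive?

Jun 5, 2066 is a Saturday.
The range spans 137 days (inclusive of both endpoints).
137 = 7 × 19 + 4, so there are 19 full weeks plus 4 extra days.
Each full week contributes 2 days from the set (Thu, Sun): 19 × 2 = 38.
The 4 extra days are Sat, Sun, Mon, Tue — 1 of them qualifies.
Total: 38 + 1 = 39.

39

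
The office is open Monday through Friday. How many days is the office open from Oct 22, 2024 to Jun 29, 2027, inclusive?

Oct 22, 2024 is a Tuesday.
That's 981 days from start to end, counting both.
981 = 7 × 140 + 1, so there are 140 full weeks plus 1 extra day.
Each full week contributes 5 weekdays (Mon–Fri): 140 × 5 = 700.
The 1 extra day is Tue — 1 of them qualifies.
Total: 700 + 1 = 701.

701 weekdays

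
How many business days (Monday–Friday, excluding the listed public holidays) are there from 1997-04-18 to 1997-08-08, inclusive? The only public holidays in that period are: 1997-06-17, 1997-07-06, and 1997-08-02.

80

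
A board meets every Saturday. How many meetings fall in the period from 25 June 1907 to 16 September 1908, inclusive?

64

25 June 1907 is a Tuesday.
The range spans 450 days (inclusive of both endpoints).
450 = 7 × 64 + 2, so there are 64 full weeks plus 2 extra days.
Each full week contributes one Saturday: 64 so far.
The 2 extra days are Tue, Wed — none qualify.
Total: 64 + 0 = 64.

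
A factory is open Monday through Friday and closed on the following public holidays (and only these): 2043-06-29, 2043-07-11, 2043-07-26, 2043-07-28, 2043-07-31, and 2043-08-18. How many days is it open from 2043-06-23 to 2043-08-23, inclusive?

40 working days

2043-06-23 is a Tuesday.
The range spans 62 days (inclusive of both endpoints).
62 = 7 × 8 + 6, so there are 8 full weeks plus 6 extra days.
Each full week contributes 5 weekdays (Mon–Fri): 8 × 5 = 40.
The 6 extra days are Tue, Wed, Thu, Fri, Sat, Sun — 4 of them qualify.
Total: 40 + 4 = 44.
Holidays: 2043-06-29 (Mon); 2043-07-11 (Sat); 2043-07-26 (Sun); 2043-07-28 (Tue); 2043-07-31 (Fri); 2043-08-18 (Tue).
4 of the 6 holidays fall on weekdays; the rest are weekends and were already excluded.
Business days: 44 − 4 = 40.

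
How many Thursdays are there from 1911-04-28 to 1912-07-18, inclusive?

64

1911-04-28 is a Friday.
That's 448 days from start to end, counting both.
448 = 7 × 64, so the span is exactly 64 full weeks.
Each full week contributes one Thursday: 64 so far.
Total: 64.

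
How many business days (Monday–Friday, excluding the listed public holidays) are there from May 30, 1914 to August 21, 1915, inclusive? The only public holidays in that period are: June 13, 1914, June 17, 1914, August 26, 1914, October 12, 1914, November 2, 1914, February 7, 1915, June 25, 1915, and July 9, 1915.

314

May 30, 1914 is a Saturday.
From May 30, 1914 to August 21, 1915 is 449 days inclusive.
449 = 7 × 64 + 1, so there are 64 full weeks plus 1 extra day.
Each full week contributes 5 weekdays (Mon–Fri): 64 × 5 = 320.
The 1 extra day is Sat — none qualify.
Total: 320 + 0 = 320.
Holidays: June 13, 1914 (Sat); June 17, 1914 (Wed); August 26, 1914 (Wed); October 12, 1914 (Mon); November 2, 1914 (Mon); February 7, 1915 (Sun); June 25, 1915 (Fri); July 9, 1915 (Fri).
6 of the 8 holidays fall on weekdays; the rest are weekends and were already excluded.
Business days: 320 − 6 = 314.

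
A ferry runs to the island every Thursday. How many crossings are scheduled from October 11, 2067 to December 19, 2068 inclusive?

October 11, 2067 is a Tuesday.
That's 436 days from start to end, counting both.
436 = 7 × 62 + 2, so there are 62 full weeks plus 2 extra days.
Each full week contributes one Thursday: 62 so far.
The 2 extra days are Tuesday, Wednesday — none qualify.
Total: 62 + 0 = 62.

62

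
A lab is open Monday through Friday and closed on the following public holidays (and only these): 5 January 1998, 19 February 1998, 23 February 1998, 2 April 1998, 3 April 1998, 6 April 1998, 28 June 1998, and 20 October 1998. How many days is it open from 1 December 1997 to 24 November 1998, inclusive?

250 business days

1 December 1997 is a Monday.
That's 359 days from start to end, counting both.
359 = 7 × 51 + 2, so there are 51 full weeks plus 2 extra days.
Each full week contributes 5 weekdays (Mon–Fri): 51 × 5 = 255.
The 2 extra days are Mon, Tue — 2 of them qualify.
Total: 255 + 2 = 257.
Holidays: 5 January 1998 (Mon); 19 February 1998 (Thu); 23 February 1998 (Mon); 2 April 1998 (Thu); 3 April 1998 (Fri); 6 April 1998 (Mon); 28 June 1998 (Sun); 20 October 1998 (Tue).
7 of the 8 holidays fall on weekdays; the rest are weekends and were already excluded.
Business days: 257 − 7 = 250.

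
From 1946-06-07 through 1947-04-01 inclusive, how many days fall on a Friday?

43 Fridays

1946-06-07 is a Friday.
From 1946-06-07 to 1947-04-01 is 299 days inclusive.
299 = 7 × 42 + 5, so there are 42 full weeks plus 5 extra days.
Each full week contributes one Friday: 42 so far.
The 5 extra days are Friday, Saturday, Sunday, Monday, Tuesday — 1 of them qualifies.
Total: 42 + 1 = 43.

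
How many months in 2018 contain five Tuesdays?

A month has five Tuesdays exactly when Tuesday falls within its first (length − 28) days.
Jan: 31 days, starts Mon → 5 of Mon, Tue, Wed ✓
Feb: 28 days, starts Thu → 5 of (none)
Mar: 31 days, starts Thu → 5 of Thu, Fri, Sat
Apr: 30 days, starts Sun → 5 of Sun, Mon
May: 31 days, starts Tue → 5 of Tue, Wed, Thu ✓
Jun: 30 days, starts Fri → 5 of Fri, Sat
Jul: 31 days, starts Sun → 5 of Sun, Mon, Tue ✓
Aug: 31 days, starts Wed → 5 of Wed, Thu, Fri
Sep: 30 days, starts Sat → 5 of Sat, Sun
Oct: 31 days, starts Mon → 5 of Mon, Tue, Wed ✓
Nov: 30 days, starts Thu → 5 of Thu, Fri
Dec: 31 days, starts Sat → 5 of Sat, Sun, Mon
Months with five Tuesdays: Jan, May, Jul, Oct.

4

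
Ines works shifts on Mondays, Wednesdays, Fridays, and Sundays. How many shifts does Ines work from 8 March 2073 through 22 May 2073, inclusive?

44

8 March 2073 is a Wednesday.
From 8 March 2073 to 22 May 2073 is 76 days inclusive.
76 = 7 × 10 + 6, so there are 10 full weeks plus 6 extra days.
Each full week contributes 4 days from the set (Mon, Wed, Fri, Sun): 10 × 4 = 40.
The 6 extra days are Wednesday, Thursday, Friday, Saturday, Sunday, Monday — 4 of them qualify.
Total: 40 + 4 = 44.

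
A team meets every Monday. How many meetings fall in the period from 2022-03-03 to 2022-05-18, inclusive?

11

2022-03-03 is a Thursday.
The range spans 77 days (inclusive of both endpoints).
77 = 7 × 11, so the span is exactly 11 full weeks.
Each full week contributes one Monday: 11 so far.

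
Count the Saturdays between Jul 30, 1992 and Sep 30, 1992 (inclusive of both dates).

Jul 30, 1992 is a Thursday.
That's 63 days from start to end, counting both.
63 = 7 × 9, so the span is exactly 9 full weeks.
Each full week contributes one Saturday: 9 so far.

9 Saturdays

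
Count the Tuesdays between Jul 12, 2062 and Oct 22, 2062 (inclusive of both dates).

Jul 12, 2062 is a Wednesday.
The range spans 103 days (inclusive of both endpoints).
103 = 7 × 14 + 5, so there are 14 full weeks plus 5 extra days.
Each full week contributes one Tuesday: 14 so far.
The 5 extra days are Wed, Thu, Fri, Sat, Sun — none qualify.
Total: 14 + 0 = 14.

14 Tuesdays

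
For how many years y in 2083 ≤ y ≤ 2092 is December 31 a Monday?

2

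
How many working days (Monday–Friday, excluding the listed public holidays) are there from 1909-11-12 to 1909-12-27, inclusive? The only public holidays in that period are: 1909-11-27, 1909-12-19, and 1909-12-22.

31

1909-11-12 is a Friday.
From 1909-11-12 to 1909-12-27 is 46 days inclusive.
46 = 7 × 6 + 4, so there are 6 full weeks plus 4 extra days.
Each full week contributes 5 weekdays (Mon–Fri): 6 × 5 = 30.
The 4 extra days are Fri, Sat, Sun, Mon — 2 of them qualify.
Total: 30 + 2 = 32.
Holidays: 1909-11-27 (Sat); 1909-12-19 (Sun); 1909-12-22 (Wed).
1 of the 3 holidays fall on weekdays; the rest are weekends and were already excluded.
Business days: 32 − 1 = 31.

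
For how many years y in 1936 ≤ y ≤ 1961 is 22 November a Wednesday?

4

Day of week of November 22 in each year:
1936: Sun, 1937: Mon, 1938: Tue, 1939: Wed ✓, 1940: Fri, 1941: Sat, 1942: Sun, 1943: Mon, 1944: Wed ✓, 1945: Thu, 1946: Fri, 1947: Sat, 1948: Mon, 1949: Tue, 1950: Wed ✓, 1951: Thu, 1952: Sat, 1953: Sun, 1954: Mon, 1955: Tue, 1956: Thu, 1957: Fri, 1958: Sat, 1959: Sun, 1960: Tue, 1961: Wed ✓
Wednesdays: 1939, 1944, 1950, 1961.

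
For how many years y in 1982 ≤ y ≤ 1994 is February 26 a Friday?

3

Day of week of February 26 in each year:
1982: Fri ✓, 1983: Sat, 1984: Sun, 1985: Tue, 1986: Wed, 1987: Thu, 1988: Fri ✓, 1989: Sun, 1990: Mon, 1991: Tue, 1992: Wed, 1993: Fri ✓, 1994: Sat
Fridays: 1982, 1988, 1993.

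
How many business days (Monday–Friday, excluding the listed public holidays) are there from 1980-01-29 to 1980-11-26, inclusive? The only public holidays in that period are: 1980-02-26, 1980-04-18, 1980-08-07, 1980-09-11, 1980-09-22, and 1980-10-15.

211

1980-01-29 is a Tuesday.
The range spans 303 days (inclusive of both endpoints).
303 = 7 × 43 + 2, so there are 43 full weeks plus 2 extra days.
Each full week contributes 5 weekdays (Mon–Fri): 43 × 5 = 215.
The 2 extra days are Tuesday, Wednesday — 2 of them qualify.
Total: 215 + 2 = 217.
Holidays: 1980-02-26 (Tue); 1980-04-18 (Fri); 1980-08-07 (Thu); 1980-09-11 (Thu); 1980-09-22 (Mon); 1980-10-15 (Wed).
All 6 holidays fall on weekdays, so subtract 6.
Business days: 217 − 6 = 211.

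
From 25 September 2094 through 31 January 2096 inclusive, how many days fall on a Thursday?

25 September 2094 is a Saturday.
The range spans 494 days (inclusive of both endpoints).
494 = 7 × 70 + 4, so there are 70 full weeks plus 4 extra days.
Each full week contributes one Thursday: 70 so far.
The 4 extra days are Sat, Sun, Mon, Tue — none qualify.
Total: 70 + 0 = 70.

70 Thursdays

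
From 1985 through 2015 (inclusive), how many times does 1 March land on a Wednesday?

4

Day of week of March 1 in each year:
1985: Fri, 1986: Sat, 1987: Sun, 1988: Tue, 1989: Wed ✓, 1990: Thu, 1991: Fri, 1992: Sun, 1993: Mon, 1994: Tue, 1995: Wed ✓, 1996: Fri, 1997: Sat, 1998: Sun, 1999: Mon, 2000: Wed ✓, 2001: Thu, 2002: Fri, 2003: Sat, 2004: Mon, 2005: Tue, 2006: Wed ✓, 2007: Thu, 2008: Sat, 2009: Sun, 2010: Mon, 2011: Tue, 2012: Thu, 2013: Fri, 2014: Sat, 2015: Sun
Wednesdays: 1989, 1995, 2000, 2006.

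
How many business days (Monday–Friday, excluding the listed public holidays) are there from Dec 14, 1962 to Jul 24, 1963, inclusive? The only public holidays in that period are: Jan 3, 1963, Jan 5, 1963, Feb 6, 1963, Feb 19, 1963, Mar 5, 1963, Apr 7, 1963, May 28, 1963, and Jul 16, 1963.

153 business days

Dec 14, 1962 is a Friday.
That's 223 days from start to end, counting both.
223 = 7 × 31 + 6, so there are 31 full weeks plus 6 extra days.
Each full week contributes 5 weekdays (Mon–Fri): 31 × 5 = 155.
The 6 extra days are Friday, Saturday, Sunday, Monday, Tuesday, Wednesday — 4 of them qualify.
Total: 155 + 4 = 159.
Holidays: Jan 3, 1963 (Thu); Jan 5, 1963 (Sat); Feb 6, 1963 (Wed); Feb 19, 1963 (Tue); Mar 5, 1963 (Tue); Apr 7, 1963 (Sun); May 28, 1963 (Tue); Jul 16, 1963 (Tue).
6 of the 8 holidays fall on weekdays; the rest are weekends and were already excluded.
Business days: 159 − 6 = 153.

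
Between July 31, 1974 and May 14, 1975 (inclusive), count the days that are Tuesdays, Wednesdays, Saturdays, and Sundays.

July 31, 1974 is a Wednesday.
The range spans 288 days (inclusive of both endpoints).
288 = 7 × 41 + 1, so there are 41 full weeks plus 1 extra day.
Each full week contributes 4 days from the set (Tue, Wed, Sat, Sun): 41 × 4 = 164.
The 1 extra day is Wednesday — 1 of them qualifies.
Total: 164 + 1 = 165.

165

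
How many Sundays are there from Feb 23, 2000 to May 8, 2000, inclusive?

Feb 23, 2000 is a Wednesday.
From Feb 23, 2000 to May 8, 2000 is 76 days inclusive.
76 = 7 × 10 + 6, so there are 10 full weeks plus 6 extra days.
Each full week contributes one Sunday: 10 so far.
The 6 extra days are Wednesday, Thursday, Friday, Saturday, Sunday, Monday — 1 of them qualifies.
Total: 10 + 1 = 11.

11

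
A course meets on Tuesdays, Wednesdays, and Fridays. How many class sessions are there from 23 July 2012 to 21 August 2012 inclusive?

23 July 2012 is a Monday.
The range spans 30 days (inclusive of both endpoints).
30 = 7 × 4 + 2, so there are 4 full weeks plus 2 extra days.
Each full week contributes 3 days from the set (Tue, Wed, Fri): 4 × 3 = 12.
The 2 extra days are Monday, Tuesday — 1 of them qualifies.
Total: 12 + 1 = 13.

13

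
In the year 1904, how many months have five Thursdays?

4

A month has five Thursdays exactly when Thursday falls within its first (length − 28) days.
Jan: 31 days, starts Fri → 5 of Fri, Sat, Sun
Feb: 29 days, starts Mon → 5 of Mon
Mar: 31 days, starts Tue → 5 of Tue, Wed, Thu ✓
Apr: 30 days, starts Fri → 5 of Fri, Sat
May: 31 days, starts Sun → 5 of Sun, Mon, Tue
Jun: 30 days, starts Wed → 5 of Wed, Thu ✓
Jul: 31 days, starts Fri → 5 of Fri, Sat, Sun
Aug: 31 days, starts Mon → 5 of Mon, Tue, Wed
Sep: 30 days, starts Thu → 5 of Thu, Fri ✓
Oct: 31 days, starts Sat → 5 of Sat, Sun, Mon
Nov: 30 days, starts Tue → 5 of Tue, Wed
Dec: 31 days, starts Thu → 5 of Thu, Fri, Sat ✓
Months with five Thursdays: Mar, Jun, Sep, Dec.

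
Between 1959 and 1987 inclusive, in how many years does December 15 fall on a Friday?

4

Day of week of December 15 in each year:
1959: Tue, 1960: Thu, 1961: Fri ✓, 1962: Sat, 1963: Sun, 1964: Tue, 1965: Wed, 1966: Thu, 1967: Fri ✓, 1968: Sun, 1969: Mon, 1970: Tue, 1971: Wed, 1972: Fri ✓, 1973: Sat, 1974: Sun, 1975: Mon, 1976: Wed, 1977: Thu, 1978: Fri ✓, 1979: Sat, 1980: Mon, 1981: Tue, 1982: Wed, 1983: Thu, 1984: Sat, 1985: Sun, 1986: Mon, 1987: Tue
Fridays: 1961, 1967, 1972, 1978.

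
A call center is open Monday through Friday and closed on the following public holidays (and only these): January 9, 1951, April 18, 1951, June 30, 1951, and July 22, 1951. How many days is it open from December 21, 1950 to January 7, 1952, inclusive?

271 working days

December 21, 1950 is a Thursday.
The range spans 383 days (inclusive of both endpoints).
383 = 7 × 54 + 5, so there are 54 full weeks plus 5 extra days.
Each full week contributes 5 weekdays (Mon–Fri): 54 × 5 = 270.
The 5 extra days are Thursday, Friday, Saturday, Sunday, Monday — 3 of them qualify.
Total: 270 + 3 = 273.
Holidays: January 9, 1951 (Tue); April 18, 1951 (Wed); June 30, 1951 (Sat); July 22, 1951 (Sun).
2 of the 4 holidays fall on weekdays; the rest are weekends and were already excluded.
Business days: 273 − 2 = 271.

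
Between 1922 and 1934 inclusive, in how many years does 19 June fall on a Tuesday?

Day of week of June 19 in each year:
1922: Mon, 1923: Tue ✓, 1924: Thu, 1925: Fri, 1926: Sat, 1927: Sun, 1928: Tue ✓, 1929: Wed, 1930: Thu, 1931: Fri, 1932: Sun, 1933: Mon, 1934: Tue ✓
Tuesdays: 1923, 1928, 1934.

3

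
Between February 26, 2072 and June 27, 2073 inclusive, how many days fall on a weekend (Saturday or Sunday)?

February 26, 2072 is a Friday.
That's 488 days from start to end, counting both.
488 = 7 × 69 + 5, so there are 69 full weeks plus 5 extra days.
Each full week contributes 2 weekend days (Sat, Sun): 69 × 2 = 138.
The 5 extra days are Fri, Sat, Sun, Mon, Tue — 2 of them qualify.
Total: 138 + 2 = 140.

140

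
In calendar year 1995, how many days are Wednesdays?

52

1995-01-01 is a Sunday.
That's 365 days from start to end, counting both.
365 = 7 × 52 + 1, so there are 52 full weeks plus 1 extra day.
Each full week contributes one Wednesday: 52 so far.
The 1 extra day is Sunday — none qualify.
Total: 52 + 0 = 52.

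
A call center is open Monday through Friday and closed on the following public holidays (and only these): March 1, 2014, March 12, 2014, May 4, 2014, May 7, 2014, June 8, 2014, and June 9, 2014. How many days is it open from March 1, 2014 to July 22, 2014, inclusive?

99 business days

March 1, 2014 is a Saturday.
That's 144 days from start to end, counting both.
144 = 7 × 20 + 4, so there are 20 full weeks plus 4 extra days.
Each full week contributes 5 weekdays (Mon–Fri): 20 × 5 = 100.
The 4 extra days are Saturday, Sunday, Monday, Tuesday — 2 of them qualify.
Total: 100 + 2 = 102.
Holidays: March 1, 2014 (Sat); March 12, 2014 (Wed); May 4, 2014 (Sun); May 7, 2014 (Wed); June 8, 2014 (Sun); June 9, 2014 (Mon).
3 of the 6 holidays fall on weekdays; the rest are weekends and were already excluded.
Business days: 102 − 3 = 99.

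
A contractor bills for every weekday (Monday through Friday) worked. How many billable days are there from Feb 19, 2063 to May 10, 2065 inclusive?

580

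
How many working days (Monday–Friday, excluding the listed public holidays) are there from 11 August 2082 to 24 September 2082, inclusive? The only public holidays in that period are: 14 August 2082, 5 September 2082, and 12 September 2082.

11 August 2082 is a Tuesday.
That's 45 days from start to end, counting both.
45 = 7 × 6 + 3, so there are 6 full weeks plus 3 extra days.
Each full week contributes 5 weekdays (Mon–Fri): 6 × 5 = 30.
The 3 extra days are Tue, Wed, Thu — 3 of them qualify.
Total: 30 + 3 = 33.
Holidays: 14 August 2082 (Fri); 5 September 2082 (Sat); 12 September 2082 (Sat).
1 of the 3 holidays fall on weekdays; the rest are weekends and were already excluded.
Business days: 33 − 1 = 32.

32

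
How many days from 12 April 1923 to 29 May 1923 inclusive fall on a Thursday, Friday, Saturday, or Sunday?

28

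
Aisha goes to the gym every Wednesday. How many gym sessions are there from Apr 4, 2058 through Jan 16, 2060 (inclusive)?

93

Apr 4, 2058 is a Thursday.
That's 653 days from start to end, counting both.
653 = 7 × 93 + 2, so there are 93 full weeks plus 2 extra days.
Each full week contributes one Wednesday: 93 so far.
The 2 extra days are Thursday, Friday — none qualify.
Total: 93 + 0 = 93.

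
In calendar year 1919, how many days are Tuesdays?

52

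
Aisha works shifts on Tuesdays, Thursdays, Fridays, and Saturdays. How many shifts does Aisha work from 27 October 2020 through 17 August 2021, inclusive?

27 October 2020 is a Tuesday.
From 27 October 2020 to 17 August 2021 is 295 days inclusive.
295 = 7 × 42 + 1, so there are 42 full weeks plus 1 extra day.
Each full week contributes 4 days from the set (Tue, Thu, Fri, Sat): 42 × 4 = 168.
The 1 extra day is Tuesday — 1 of them qualifies.
Total: 168 + 1 = 169.

169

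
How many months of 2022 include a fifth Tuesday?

A month has five Tuesdays exactly when Tuesday falls within its first (length − 28) days.
Jan: 31 days, starts Sat → 5 of Sat, Sun, Mon
Feb: 28 days, starts Tue → 5 of (none)
Mar: 31 days, starts Tue → 5 of Tue, Wed, Thu ✓
Apr: 30 days, starts Fri → 5 of Fri, Sat
May: 31 days, starts Sun → 5 of Sun, Mon, Tue ✓
Jun: 30 days, starts Wed → 5 of Wed, Thu
Jul: 31 days, starts Fri → 5 of Fri, Sat, Sun
Aug: 31 days, starts Mon → 5 of Mon, Tue, Wed ✓
Sep: 30 days, starts Thu → 5 of Thu, Fri
Oct: 31 days, starts Sat → 5 of Sat, Sun, Mon
Nov: 30 days, starts Tue → 5 of Tue, Wed ✓
Dec: 31 days, starts Thu → 5 of Thu, Fri, Sat
Months with five Tuesdays: Mar, May, Aug, Nov.

4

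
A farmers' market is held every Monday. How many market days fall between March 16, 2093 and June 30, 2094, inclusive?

68

March 16, 2093 is a Monday.
The range spans 472 days (inclusive of both endpoints).
472 = 7 × 67 + 3, so there are 67 full weeks plus 3 extra days.
Each full week contributes one Monday: 67 so far.
The 3 extra days are Mon, Tue, Wed — 1 of them qualifies.
Total: 67 + 1 = 68.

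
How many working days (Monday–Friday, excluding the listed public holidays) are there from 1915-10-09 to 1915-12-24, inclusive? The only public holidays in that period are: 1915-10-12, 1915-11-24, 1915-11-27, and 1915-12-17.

52 working days

1915-10-09 is a Saturday.
From 1915-10-09 to 1915-12-24 is 77 days inclusive.
77 = 7 × 11, so the span is exactly 11 full weeks.
Each full week contributes 5 weekdays (Mon–Fri): 11 × 5 = 55.
Total: 55.
Holidays: 1915-10-12 (Tue); 1915-11-24 (Wed); 1915-11-27 (Sat); 1915-12-17 (Fri).
3 of the 4 holidays fall on weekdays; the rest are weekends and were already excluded.
Business days: 55 − 3 = 52.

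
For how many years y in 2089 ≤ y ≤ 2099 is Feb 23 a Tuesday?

1

Day of week of February 23 in each year:
2089: Wed, 2090: Thu, 2091: Fri, 2092: Sat, 2093: Mon, 2094: Tue ✓, 2095: Wed, 2096: Thu, 2097: Sat, 2098: Sun, 2099: Mon
Tuesdays: 2094.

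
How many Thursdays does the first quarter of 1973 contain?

13

January 1, 1973 is a Monday.
The range spans 90 days (inclusive of both endpoints).
90 = 7 × 12 + 6, so there are 12 full weeks plus 6 extra days.
Each full week contributes one Thursday: 12 so far.
The 6 extra days are Mon, Tue, Wed, Thu, Fri, Sat — 1 of them qualifies.
Total: 12 + 1 = 13.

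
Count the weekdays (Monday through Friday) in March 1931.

1 March 1931 is a Sunday.
From 1 March 1931 to 31 March 1931 is 31 days inclusive.
31 = 7 × 4 + 3, so there are 4 full weeks plus 3 extra days.
Each full week contributes 5 weekdays (Mon–Fri): 4 × 5 = 20.
The 3 extra days are Sun, Mon, Tue — 2 of them qualify.
Total: 20 + 2 = 22.

22 weekdays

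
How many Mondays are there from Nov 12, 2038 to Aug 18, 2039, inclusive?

40 Mondays

Nov 12, 2038 is a Friday.
The range spans 280 days (inclusive of both endpoints).
280 = 7 × 40, so the span is exactly 40 full weeks.
Each full week contributes one Monday: 40 so far.
Total: 40.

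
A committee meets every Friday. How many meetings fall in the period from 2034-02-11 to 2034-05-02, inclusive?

2034-02-11 is a Saturday.
The range spans 81 days (inclusive of both endpoints).
81 = 7 × 11 + 4, so there are 11 full weeks plus 4 extra days.
Each full week contributes one Friday: 11 so far.
The 4 extra days are Saturday, Sunday, Monday, Tuesday — none qualify.
Total: 11 + 0 = 11.

11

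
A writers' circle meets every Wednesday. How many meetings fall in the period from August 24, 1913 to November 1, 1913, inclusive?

August 24, 1913 is a Sunday.
The range spans 70 days (inclusive of both endpoints).
70 = 7 × 10, so the span is exactly 10 full weeks.
Each full week contributes one Wednesday: 10 so far.
Total: 10.

10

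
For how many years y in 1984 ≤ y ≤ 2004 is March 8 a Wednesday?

3

Day of week of March 8 in each year:
1984: Thu, 1985: Fri, 1986: Sat, 1987: Sun, 1988: Tue, 1989: Wed ✓, 1990: Thu, 1991: Fri, 1992: Sun, 1993: Mon, 1994: Tue, 1995: Wed ✓, 1996: Fri, 1997: Sat, 1998: Sun, 1999: Mon, 2000: Wed ✓, 2001: Thu, 2002: Fri, 2003: Sat, 2004: Mon
Wednesdays: 1989, 1995, 2000.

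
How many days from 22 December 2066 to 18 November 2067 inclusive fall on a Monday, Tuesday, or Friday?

142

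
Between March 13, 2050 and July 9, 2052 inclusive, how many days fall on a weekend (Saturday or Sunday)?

243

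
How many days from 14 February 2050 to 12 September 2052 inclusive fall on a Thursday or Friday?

269

14 February 2050 is a Monday.
From 14 February 2050 to 12 September 2052 is 942 days inclusive.
942 = 7 × 134 + 4, so there are 134 full weeks plus 4 extra days.
Each full week contributes 2 days from the set (Thu, Fri): 134 × 2 = 268.
The 4 extra days are Mon, Tue, Wed, Thu — 1 of them qualifies.
Total: 268 + 1 = 269.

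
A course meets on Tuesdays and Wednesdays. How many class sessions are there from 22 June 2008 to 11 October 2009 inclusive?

136

22 June 2008 is a Sunday.
From 22 June 2008 to 11 October 2009 is 477 days inclusive.
477 = 7 × 68 + 1, so there are 68 full weeks plus 1 extra day.
Each full week contributes 2 days from the set (Tue, Wed): 68 × 2 = 136.
The 1 extra day is Sunday — none qualify.
Total: 136 + 0 = 136.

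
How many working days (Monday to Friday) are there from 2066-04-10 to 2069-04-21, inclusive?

2066-04-10 is a Saturday.
From 2066-04-10 to 2069-04-21 is 1108 days inclusive.
1108 = 7 × 158 + 2, so there are 158 full weeks plus 2 extra days.
Each full week contributes 5 weekdays (Mon–Fri): 158 × 5 = 790.
The 2 extra days are Sat, Sun — none qualify.
Total: 790 + 0 = 790.

790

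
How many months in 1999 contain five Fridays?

A month has five Fridays exactly when Friday falls within its first (length − 28) days.
Jan: 31 days, starts Fri → 5 of Fri, Sat, Sun ✓
Feb: 28 days, starts Mon → 5 of (none)
Mar: 31 days, starts Mon → 5 of Mon, Tue, Wed
Apr: 30 days, starts Thu → 5 of Thu, Fri ✓
May: 31 days, starts Sat → 5 of Sat, Sun, Mon
Jun: 30 days, starts Tue → 5 of Tue, Wed
Jul: 31 days, starts Thu → 5 of Thu, Fri, Sat ✓
Aug: 31 days, starts Sun → 5 of Sun, Mon, Tue
Sep: 30 days, starts Wed → 5 of Wed, Thu
Oct: 31 days, starts Fri → 5 of Fri, Sat, Sun ✓
Nov: 30 days, starts Mon → 5 of Mon, Tue
Dec: 31 days, starts Wed → 5 of Wed, Thu, Fri ✓
Months with five Fridays: Jan, Apr, Jul, Oct, Dec.

5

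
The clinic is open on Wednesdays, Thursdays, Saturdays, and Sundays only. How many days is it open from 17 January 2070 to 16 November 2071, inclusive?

382

17 January 2070 is a Friday.
The range spans 669 days (inclusive of both endpoints).
669 = 7 × 95 + 4, so there are 95 full weeks plus 4 extra days.
Each full week contributes 4 days from the set (Wed, Thu, Sat, Sun): 95 × 4 = 380.
The 4 extra days are Fri, Sat, Sun, Mon — 2 of them qualify.
Total: 380 + 2 = 382.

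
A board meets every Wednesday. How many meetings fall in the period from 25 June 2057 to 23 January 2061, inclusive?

25 June 2057 is a Monday.
The range spans 1309 days (inclusive of both endpoints).
1309 = 7 × 187, so the span is exactly 187 full weeks.
Each full week contributes one Wednesday: 187 so far.
Total: 187.

187 Wednesdays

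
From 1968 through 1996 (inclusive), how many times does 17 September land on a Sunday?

4

Day of week of September 17 in each year:
1968: Tue, 1969: Wed, 1970: Thu, 1971: Fri, 1972: Sun ✓, 1973: Mon, 1974: Tue, 1975: Wed, 1976: Fri, 1977: Sat, 1978: Sun ✓, 1979: Mon, 1980: Wed, 1981: Thu, 1982: Fri, 1983: Sat, 1984: Mon, 1985: Tue, 1986: Wed, 1987: Thu, 1988: Sat, 1989: Sun ✓, 1990: Mon, 1991: Tue, 1992: Thu, 1993: Fri, 1994: Sat, 1995: Sun ✓, 1996: Tue
Sundays: 1972, 1978, 1989, 1995.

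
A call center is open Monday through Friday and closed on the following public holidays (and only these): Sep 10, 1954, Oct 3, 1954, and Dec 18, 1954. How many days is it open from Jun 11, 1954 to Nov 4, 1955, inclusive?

365

Jun 11, 1954 is a Friday.
That's 512 days from start to end, counting both.
512 = 7 × 73 + 1, so there are 73 full weeks plus 1 extra day.
Each full week contributes 5 weekdays (Mon–Fri): 73 × 5 = 365.
The 1 extra day is Friday — 1 of them qualifies.
Total: 365 + 1 = 366.
Holidays: Sep 10, 1954 (Fri); Oct 3, 1954 (Sun); Dec 18, 1954 (Sat).
1 of the 3 holidays fall on weekdays; the rest are weekends and were already excluded.
Business days: 366 − 1 = 365.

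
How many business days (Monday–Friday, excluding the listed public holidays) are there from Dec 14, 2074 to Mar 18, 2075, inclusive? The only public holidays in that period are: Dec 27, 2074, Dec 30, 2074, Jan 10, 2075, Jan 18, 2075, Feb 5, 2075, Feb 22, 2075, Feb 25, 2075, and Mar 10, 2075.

Dec 14, 2074 is a Friday.
The range spans 95 days (inclusive of both endpoints).
95 = 7 × 13 + 4, so there are 13 full weeks plus 4 extra days.
Each full week contributes 5 weekdays (Mon–Fri): 13 × 5 = 65.
The 4 extra days are Friday, Saturday, Sunday, Monday — 2 of them qualify.
Total: 65 + 2 = 67.
Holidays: Dec 27, 2074 (Thu); Dec 30, 2074 (Sun); Jan 10, 2075 (Thu); Jan 18, 2075 (Fri); Feb 5, 2075 (Tue); Feb 22, 2075 (Fri); Feb 25, 2075 (Mon); Mar 10, 2075 (Sun).
6 of the 8 holidays fall on weekdays; the rest are weekends and were already excluded.
Business days: 67 − 6 = 61.

61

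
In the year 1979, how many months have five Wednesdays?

A month has five Wednesdays exactly when Wednesday falls within its first (length − 28) days.
Jan: 31 days, starts Mon → 5 of Mon, Tue, Wed ✓
Feb: 28 days, starts Thu → 5 of (none)
Mar: 31 days, starts Thu → 5 of Thu, Fri, Sat
Apr: 30 days, starts Sun → 5 of Sun, Mon
May: 31 days, starts Tue → 5 of Tue, Wed, Thu ✓
Jun: 30 days, starts Fri → 5 of Fri, Sat
Jul: 31 days, starts Sun → 5 of Sun, Mon, Tue
Aug: 31 days, starts Wed → 5 of Wed, Thu, Fri ✓
Sep: 30 days, starts Sat → 5 of Sat, Sun
Oct: 31 days, starts Mon → 5 of Mon, Tue, Wed ✓
Nov: 30 days, starts Thu → 5 of Thu, Fri
Dec: 31 days, starts Sat → 5 of Sat, Sun, Mon
Months with five Wednesdays: Jan, May, Aug, Oct.

4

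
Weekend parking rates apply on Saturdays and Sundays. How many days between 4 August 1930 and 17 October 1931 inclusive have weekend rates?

125

4 August 1930 is a Monday.
The range spans 440 days (inclusive of both endpoints).
440 = 7 × 62 + 6, so there are 62 full weeks plus 6 extra days.
Each full week contributes 2 weekend days (Sat, Sun): 62 × 2 = 124.
The 6 extra days are Mon, Tue, Wed, Thu, Fri, Sat — 1 of them qualifies.
Total: 124 + 1 = 125.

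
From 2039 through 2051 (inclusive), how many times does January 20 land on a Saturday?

1

Day of week of January 20 in each year:
2039: Thu, 2040: Fri, 2041: Sun, 2042: Mon, 2043: Tue, 2044: Wed, 2045: Fri, 2046: Sat ✓, 2047: Sun, 2048: Mon, 2049: Wed, 2050: Thu, 2051: Fri
Saturdays: 2046.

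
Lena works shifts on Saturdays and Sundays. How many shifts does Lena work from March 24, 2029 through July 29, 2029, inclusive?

38

March 24, 2029 is a Saturday.
That's 128 days from start to end, counting both.
128 = 7 × 18 + 2, so there are 18 full weeks plus 2 extra days.
Each full week contributes 2 days from the set (Sat, Sun): 18 × 2 = 36.
The 2 extra days are Saturday, Sunday — 2 of them qualify.
Total: 36 + 2 = 38.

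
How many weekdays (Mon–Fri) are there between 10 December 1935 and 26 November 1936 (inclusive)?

10 December 1935 is a Tuesday.
The range spans 353 days (inclusive of both endpoints).
353 = 7 × 50 + 3, so there are 50 full weeks plus 3 extra days.
Each full week contributes 5 weekdays (Mon–Fri): 50 × 5 = 250.
The 3 extra days are Tue, Wed, Thu — 3 of them qualify.
Total: 250 + 3 = 253.

253 weekdays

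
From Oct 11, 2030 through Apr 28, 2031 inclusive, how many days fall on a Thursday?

28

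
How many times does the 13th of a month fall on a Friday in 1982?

1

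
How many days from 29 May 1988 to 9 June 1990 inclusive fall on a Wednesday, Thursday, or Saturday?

29 May 1988 is a Sunday.
The range spans 742 days (inclusive of both endpoints).
742 = 7 × 106, so the span is exactly 106 full weeks.
Each full week contributes 3 days from the set (Wed, Thu, Sat): 106 × 3 = 318.
Total: 318.

318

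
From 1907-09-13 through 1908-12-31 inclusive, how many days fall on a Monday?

68 Mondays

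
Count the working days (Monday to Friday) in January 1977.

21 weekdays

January 1, 1977 is a Saturday.
The range spans 31 days (inclusive of both endpoints).
31 = 7 × 4 + 3, so there are 4 full weeks plus 3 extra days.
Each full week contributes 5 weekdays (Mon–Fri): 4 × 5 = 20.
The 3 extra days are Saturday, Sunday, Monday — 1 of them qualifies.
Total: 20 + 1 = 21.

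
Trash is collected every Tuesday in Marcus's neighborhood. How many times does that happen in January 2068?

5

Jan 1, 2068 is a Sunday.
From Jan 1, 2068 to Jan 31, 2068 is 31 days inclusive.
31 = 7 × 4 + 3, so there are 4 full weeks plus 3 extra days.
Each full week contributes one Tuesday: 4 so far.
The 3 extra days are Sunday, Monday, Tuesday — 1 of them qualifies.
Total: 4 + 1 = 5.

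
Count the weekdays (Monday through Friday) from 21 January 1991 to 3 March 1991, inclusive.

21 January 1991 is a Monday.
That's 42 days from start to end, counting both.
42 = 7 × 6, so the span is exactly 6 full weeks.
Each full week contributes 5 weekdays (Mon–Fri): 6 × 5 = 30.
Total: 30.

30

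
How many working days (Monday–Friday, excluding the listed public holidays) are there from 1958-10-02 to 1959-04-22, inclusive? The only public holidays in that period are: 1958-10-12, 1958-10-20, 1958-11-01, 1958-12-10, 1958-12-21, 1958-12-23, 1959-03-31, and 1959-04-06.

140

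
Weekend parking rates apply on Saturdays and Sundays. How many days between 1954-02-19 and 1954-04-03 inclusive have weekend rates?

13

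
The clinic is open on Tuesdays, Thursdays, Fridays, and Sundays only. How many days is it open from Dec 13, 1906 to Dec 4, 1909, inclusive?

Dec 13, 1906 is a Thursday.
From Dec 13, 1906 to Dec 4, 1909 is 1088 days inclusive.
1088 = 7 × 155 + 3, so there are 155 full weeks plus 3 extra days.
Each full week contributes 4 days from the set (Tue, Thu, Fri, Sun): 155 × 4 = 620.
The 3 extra days are Thursday, Friday, Saturday — 2 of them qualify.
Total: 620 + 2 = 622.

622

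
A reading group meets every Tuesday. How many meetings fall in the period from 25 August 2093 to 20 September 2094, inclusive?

56 Tuesdays

25 August 2093 is a Tuesday.
The range spans 392 days (inclusive of both endpoints).
392 = 7 × 56, so the span is exactly 56 full weeks.
Each full week contributes one Tuesday: 56 so far.
Total: 56.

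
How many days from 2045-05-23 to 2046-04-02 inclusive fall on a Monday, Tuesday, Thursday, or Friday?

180

2045-05-23 is a Tuesday.
From 2045-05-23 to 2046-04-02 is 315 days inclusive.
315 = 7 × 45, so the span is exactly 45 full weeks.
Each full week contributes 4 days from the set (Mon, Tue, Thu, Fri): 45 × 4 = 180.
Total: 180.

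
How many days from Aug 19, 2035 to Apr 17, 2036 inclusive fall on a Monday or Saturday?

Aug 19, 2035 is a Sunday.
The range spans 243 days (inclusive of both endpoints).
243 = 7 × 34 + 5, so there are 34 full weeks plus 5 extra days.
Each full week contributes 2 days from the set (Mon, Sat): 34 × 2 = 68.
The 5 extra days are Sun, Mon, Tue, Wed, Thu — 1 of them qualifies.
Total: 68 + 1 = 69.

69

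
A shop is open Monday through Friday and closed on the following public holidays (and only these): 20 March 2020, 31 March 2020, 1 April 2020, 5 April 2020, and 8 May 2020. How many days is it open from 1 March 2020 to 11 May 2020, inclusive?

1 March 2020 is a Sunday.
The range spans 72 days (inclusive of both endpoints).
72 = 7 × 10 + 2, so there are 10 full weeks plus 2 extra days.
Each full week contributes 5 weekdays (Mon–Fri): 10 × 5 = 50.
The 2 extra days are Sun, Mon — 1 of them qualifies.
Total: 50 + 1 = 51.
Holidays: 20 March 2020 (Fri); 31 March 2020 (Tue); 1 April 2020 (Wed); 5 April 2020 (Sun); 8 May 2020 (Fri).
4 of the 5 holidays fall on weekdays; the rest are weekends and were already excluded.
Business days: 51 − 4 = 47.

47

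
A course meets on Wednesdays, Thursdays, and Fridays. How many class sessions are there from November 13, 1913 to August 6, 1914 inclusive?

November 13, 1913 is a Thursday.
From November 13, 1913 to August 6, 1914 is 267 days inclusive.
267 = 7 × 38 + 1, so there are 38 full weeks plus 1 extra day.
Each full week contributes 3 days from the set (Wed, Thu, Fri): 38 × 3 = 114.
The 1 extra day is Thursday — 1 of them qualifies.
Total: 114 + 1 = 115.

115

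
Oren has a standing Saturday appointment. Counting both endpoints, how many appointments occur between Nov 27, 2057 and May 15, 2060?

129

Nov 27, 2057 is a Tuesday.
The range spans 901 days (inclusive of both endpoints).
901 = 7 × 128 + 5, so there are 128 full weeks plus 5 extra days.
Each full week contributes one Saturday: 128 so far.
The 5 extra days are Tuesday, Wednesday, Thursday, Friday, Saturday — 1 of them qualifies.
Total: 128 + 1 = 129.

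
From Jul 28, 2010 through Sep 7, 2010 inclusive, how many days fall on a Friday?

Jul 28, 2010 is a Wednesday.
That's 42 days from start to end, counting both.
42 = 7 × 6, so the span is exactly 6 full weeks.
Each full week contributes one Friday: 6 so far.
Total: 6.

6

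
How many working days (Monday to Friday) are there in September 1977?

September 1, 1977 is a Thursday.
The range spans 30 days (inclusive of both endpoints).
30 = 7 × 4 + 2, so there are 4 full weeks plus 2 extra days.
Each full week contributes 5 weekdays (Mon–Fri): 4 × 5 = 20.
The 2 extra days are Thursday, Friday — 2 of them qualify.
Total: 20 + 2 = 22.

22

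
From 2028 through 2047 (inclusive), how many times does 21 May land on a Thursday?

Day of week of May 21 in each year:
2028: Sun, 2029: Mon, 2030: Tue, 2031: Wed, 2032: Fri, 2033: Sat, 2034: Sun, 2035: Mon, 2036: Wed, 2037: Thu ✓, 2038: Fri, 2039: Sat, 2040: Mon, 2041: Tue, 2042: Wed, 2043: Thu ✓, 2044: Sat, 2045: Sun, 2046: Mon, 2047: Tue
Thursdays: 2037, 2043.

2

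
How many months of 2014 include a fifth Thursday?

4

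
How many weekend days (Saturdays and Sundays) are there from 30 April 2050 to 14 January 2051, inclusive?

30 April 2050 is a Saturday.
The range spans 260 days (inclusive of both endpoints).
260 = 7 × 37 + 1, so there are 37 full weeks plus 1 extra day.
Each full week contributes 2 weekend days (Sat, Sun): 37 × 2 = 74.
The 1 extra day is Saturday — 1 of them qualifies.
Total: 74 + 1 = 75.

75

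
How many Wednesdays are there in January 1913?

5

1 January 1913 is a Wednesday.
From 1 January 1913 to 31 January 1913 is 31 days inclusive.
31 = 7 × 4 + 3, so there are 4 full weeks plus 3 extra days.
Each full week contributes one Wednesday: 4 so far.
The 3 extra days are Wednesday, Thursday, Friday — 1 of them qualifies.
Total: 4 + 1 = 5.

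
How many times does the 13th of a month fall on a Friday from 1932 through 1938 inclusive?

Friday-the-13ths by year:
1932: May
1933: Jan, Oct
1934: Apr, Jul
1935: Sep, Dec
1936: Mar, Nov
1937: Aug
1938: May

11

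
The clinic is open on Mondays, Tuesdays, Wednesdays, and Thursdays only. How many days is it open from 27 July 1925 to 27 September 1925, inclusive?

36

27 July 1925 is a Monday.
That's 63 days from start to end, counting both.
63 = 7 × 9, so the span is exactly 9 full weeks.
Each full week contributes 4 days from the set (Mon, Tue, Wed, Thu): 9 × 4 = 36.
Total: 36.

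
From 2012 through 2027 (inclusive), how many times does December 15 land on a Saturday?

Day of week of December 15 in each year:
2012: Sat ✓, 2013: Sun, 2014: Mon, 2015: Tue, 2016: Thu, 2017: Fri, 2018: Sat ✓, 2019: Sun, 2020: Tue, 2021: Wed, 2022: Thu, 2023: Fri, 2024: Sun, 2025: Mon, 2026: Tue, 2027: Wed
Saturdays: 2012, 2018.

2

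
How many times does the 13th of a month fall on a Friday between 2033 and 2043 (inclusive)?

20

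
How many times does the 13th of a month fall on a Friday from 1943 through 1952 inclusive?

15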